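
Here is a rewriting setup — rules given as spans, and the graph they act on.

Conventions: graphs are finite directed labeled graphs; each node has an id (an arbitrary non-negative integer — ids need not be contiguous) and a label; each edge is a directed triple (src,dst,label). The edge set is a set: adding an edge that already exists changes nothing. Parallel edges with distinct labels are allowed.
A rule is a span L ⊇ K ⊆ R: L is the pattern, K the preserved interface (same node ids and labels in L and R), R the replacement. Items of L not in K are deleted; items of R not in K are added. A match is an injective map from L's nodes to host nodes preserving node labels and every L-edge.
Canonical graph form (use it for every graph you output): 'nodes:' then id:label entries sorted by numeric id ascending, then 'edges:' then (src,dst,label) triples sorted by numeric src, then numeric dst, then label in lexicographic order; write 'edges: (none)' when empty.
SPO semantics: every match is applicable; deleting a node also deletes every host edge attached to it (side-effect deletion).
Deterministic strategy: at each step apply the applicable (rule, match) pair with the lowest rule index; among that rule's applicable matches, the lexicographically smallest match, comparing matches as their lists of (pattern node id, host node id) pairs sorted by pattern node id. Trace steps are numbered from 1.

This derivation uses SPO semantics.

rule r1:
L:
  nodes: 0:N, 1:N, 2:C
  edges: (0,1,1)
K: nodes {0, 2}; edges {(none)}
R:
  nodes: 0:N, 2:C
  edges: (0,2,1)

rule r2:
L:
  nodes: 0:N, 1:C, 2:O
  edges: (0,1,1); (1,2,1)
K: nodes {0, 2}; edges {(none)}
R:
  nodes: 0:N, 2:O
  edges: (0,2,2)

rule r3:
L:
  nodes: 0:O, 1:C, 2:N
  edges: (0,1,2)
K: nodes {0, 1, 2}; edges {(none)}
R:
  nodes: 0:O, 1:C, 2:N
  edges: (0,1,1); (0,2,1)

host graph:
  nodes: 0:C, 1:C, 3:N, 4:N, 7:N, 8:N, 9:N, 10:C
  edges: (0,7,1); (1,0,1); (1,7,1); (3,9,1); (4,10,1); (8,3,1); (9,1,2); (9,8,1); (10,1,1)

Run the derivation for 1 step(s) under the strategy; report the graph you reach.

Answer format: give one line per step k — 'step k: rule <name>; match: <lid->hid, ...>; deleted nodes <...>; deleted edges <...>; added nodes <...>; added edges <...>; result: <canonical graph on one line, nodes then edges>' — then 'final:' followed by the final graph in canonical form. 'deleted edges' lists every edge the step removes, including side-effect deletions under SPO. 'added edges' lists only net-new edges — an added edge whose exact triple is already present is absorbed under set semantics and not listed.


step 1: rule r1; match: 0->3, 1->9, 2->0; deleted nodes 9; deleted edges (3,9,1); (9,1,2); (9,8,1); added nodes (none); added edges (3,0,1); result: nodes: 0:C, 1:C, 3:N, 4:N, 7:N, 8:N, 10:C edges: (0,7,1); (1,0,1); (1,7,1); (3,0,1); (4,10,1); (8,3,1); (10,1,1)
final:
nodes: 0:C, 1:C, 3:N, 4:N, 7:N, 8:N, 10:C
edges: (0,7,1); (1,0,1); (1,7,1); (3,0,1); (4,10,1); (8,3,1); (10,1,1)


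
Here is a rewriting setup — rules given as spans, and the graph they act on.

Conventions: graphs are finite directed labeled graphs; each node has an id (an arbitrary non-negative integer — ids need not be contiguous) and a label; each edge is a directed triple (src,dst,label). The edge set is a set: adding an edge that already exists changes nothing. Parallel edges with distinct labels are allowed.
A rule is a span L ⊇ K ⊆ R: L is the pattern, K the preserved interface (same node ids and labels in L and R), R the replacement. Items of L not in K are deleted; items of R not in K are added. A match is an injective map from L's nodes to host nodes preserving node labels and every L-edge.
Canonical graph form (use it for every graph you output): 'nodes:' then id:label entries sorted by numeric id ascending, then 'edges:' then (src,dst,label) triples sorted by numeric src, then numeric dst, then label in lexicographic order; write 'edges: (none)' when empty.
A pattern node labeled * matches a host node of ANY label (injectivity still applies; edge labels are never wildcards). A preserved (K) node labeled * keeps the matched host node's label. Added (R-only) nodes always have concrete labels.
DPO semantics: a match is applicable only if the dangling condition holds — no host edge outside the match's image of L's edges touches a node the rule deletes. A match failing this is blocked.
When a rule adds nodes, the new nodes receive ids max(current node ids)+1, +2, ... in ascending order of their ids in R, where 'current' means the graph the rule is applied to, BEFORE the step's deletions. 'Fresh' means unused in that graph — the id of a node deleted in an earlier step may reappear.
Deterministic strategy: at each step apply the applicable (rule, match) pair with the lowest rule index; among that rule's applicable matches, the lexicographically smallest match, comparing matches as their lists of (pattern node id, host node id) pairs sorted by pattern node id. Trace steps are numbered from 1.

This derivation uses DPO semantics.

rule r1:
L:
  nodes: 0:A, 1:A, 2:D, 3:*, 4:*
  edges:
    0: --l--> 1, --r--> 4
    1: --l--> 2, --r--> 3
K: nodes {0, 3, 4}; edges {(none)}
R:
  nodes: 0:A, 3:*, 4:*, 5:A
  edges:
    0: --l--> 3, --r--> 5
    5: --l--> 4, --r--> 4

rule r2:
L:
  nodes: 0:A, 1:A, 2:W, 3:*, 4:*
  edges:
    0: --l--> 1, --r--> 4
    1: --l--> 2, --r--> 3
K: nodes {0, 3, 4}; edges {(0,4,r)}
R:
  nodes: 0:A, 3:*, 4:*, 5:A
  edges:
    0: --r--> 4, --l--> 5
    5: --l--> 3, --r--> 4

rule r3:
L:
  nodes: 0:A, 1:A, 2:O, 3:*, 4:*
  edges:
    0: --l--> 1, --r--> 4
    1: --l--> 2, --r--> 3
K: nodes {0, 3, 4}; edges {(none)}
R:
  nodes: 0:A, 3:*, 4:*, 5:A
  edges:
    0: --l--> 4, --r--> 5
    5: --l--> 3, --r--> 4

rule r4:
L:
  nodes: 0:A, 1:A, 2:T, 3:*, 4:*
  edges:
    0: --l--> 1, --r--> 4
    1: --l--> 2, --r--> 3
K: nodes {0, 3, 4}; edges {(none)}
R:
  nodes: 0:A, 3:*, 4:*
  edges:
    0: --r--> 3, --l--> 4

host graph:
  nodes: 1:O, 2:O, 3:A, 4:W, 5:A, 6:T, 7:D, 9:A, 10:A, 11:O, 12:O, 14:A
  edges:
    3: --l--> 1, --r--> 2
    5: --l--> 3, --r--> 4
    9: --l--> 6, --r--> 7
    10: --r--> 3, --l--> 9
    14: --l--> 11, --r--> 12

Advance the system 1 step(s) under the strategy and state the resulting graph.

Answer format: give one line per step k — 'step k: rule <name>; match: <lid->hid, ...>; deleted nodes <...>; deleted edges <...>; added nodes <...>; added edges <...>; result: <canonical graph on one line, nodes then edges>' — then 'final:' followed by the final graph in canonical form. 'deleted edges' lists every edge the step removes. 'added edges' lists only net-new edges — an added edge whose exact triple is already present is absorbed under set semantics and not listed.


step 1: rule r4; match: 0->10, 1->9, 2->6, 3->7, 4->3; deleted nodes 6, 9; deleted edges (9,6,l); (9,7,r); (10,3,r); (10,9,l); added nodes (none); added edges (10,3,l); (10,7,r); result: nodes: 1:O, 2:O, 3:A, 4:W, 5:A, 7:D, 10:A, 11:O, 12:O, 14:A edges: (3,1,l); (3,2,r); (5,3,l); (5,4,r); (10,3,l); (10,7,r); (14,11,l); (14,12,r)
final:
nodes: 1:O, 2:O, 3:A, 4:W, 5:A, 7:D, 10:A, 11:O, 12:O, 14:A
edges: (3,1,l); (3,2,r); (5,3,l); (5,4,r); (10,3,l); (10,7,r); (14,11,l); (14,12,r)


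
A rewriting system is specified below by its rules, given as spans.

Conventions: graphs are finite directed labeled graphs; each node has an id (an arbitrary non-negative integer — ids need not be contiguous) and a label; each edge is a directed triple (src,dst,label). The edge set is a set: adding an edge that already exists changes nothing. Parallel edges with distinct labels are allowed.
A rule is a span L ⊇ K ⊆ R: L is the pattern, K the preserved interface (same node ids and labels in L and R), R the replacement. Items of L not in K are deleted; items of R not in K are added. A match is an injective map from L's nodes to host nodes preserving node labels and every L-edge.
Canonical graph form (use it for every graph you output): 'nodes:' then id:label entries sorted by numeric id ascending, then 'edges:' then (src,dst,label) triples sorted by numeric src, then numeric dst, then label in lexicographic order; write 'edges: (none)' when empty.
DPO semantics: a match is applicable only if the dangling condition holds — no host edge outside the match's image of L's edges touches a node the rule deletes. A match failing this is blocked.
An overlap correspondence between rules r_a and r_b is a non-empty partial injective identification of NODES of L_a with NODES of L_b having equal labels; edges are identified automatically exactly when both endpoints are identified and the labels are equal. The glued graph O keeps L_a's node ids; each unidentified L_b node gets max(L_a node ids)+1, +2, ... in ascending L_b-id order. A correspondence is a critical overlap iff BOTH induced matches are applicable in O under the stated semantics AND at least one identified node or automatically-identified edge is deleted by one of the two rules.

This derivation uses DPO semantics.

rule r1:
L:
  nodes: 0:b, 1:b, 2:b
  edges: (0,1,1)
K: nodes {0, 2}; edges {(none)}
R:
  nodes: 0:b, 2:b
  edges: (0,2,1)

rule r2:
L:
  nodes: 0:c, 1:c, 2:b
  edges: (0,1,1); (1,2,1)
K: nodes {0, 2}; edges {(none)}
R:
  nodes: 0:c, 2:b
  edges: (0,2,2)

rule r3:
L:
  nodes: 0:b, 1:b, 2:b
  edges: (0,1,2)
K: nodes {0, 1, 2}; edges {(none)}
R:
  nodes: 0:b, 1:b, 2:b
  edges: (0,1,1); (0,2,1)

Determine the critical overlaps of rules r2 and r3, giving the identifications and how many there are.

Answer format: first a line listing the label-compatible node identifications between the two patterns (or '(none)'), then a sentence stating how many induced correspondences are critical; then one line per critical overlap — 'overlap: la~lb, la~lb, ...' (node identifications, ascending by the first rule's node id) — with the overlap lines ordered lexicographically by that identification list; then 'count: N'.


label-compatible node identifications between L(r2) and L(r3): 2~0, 2~1, 2~2
0 of the induced correspondences are critical overlaps of r2 and r3.
count: 0


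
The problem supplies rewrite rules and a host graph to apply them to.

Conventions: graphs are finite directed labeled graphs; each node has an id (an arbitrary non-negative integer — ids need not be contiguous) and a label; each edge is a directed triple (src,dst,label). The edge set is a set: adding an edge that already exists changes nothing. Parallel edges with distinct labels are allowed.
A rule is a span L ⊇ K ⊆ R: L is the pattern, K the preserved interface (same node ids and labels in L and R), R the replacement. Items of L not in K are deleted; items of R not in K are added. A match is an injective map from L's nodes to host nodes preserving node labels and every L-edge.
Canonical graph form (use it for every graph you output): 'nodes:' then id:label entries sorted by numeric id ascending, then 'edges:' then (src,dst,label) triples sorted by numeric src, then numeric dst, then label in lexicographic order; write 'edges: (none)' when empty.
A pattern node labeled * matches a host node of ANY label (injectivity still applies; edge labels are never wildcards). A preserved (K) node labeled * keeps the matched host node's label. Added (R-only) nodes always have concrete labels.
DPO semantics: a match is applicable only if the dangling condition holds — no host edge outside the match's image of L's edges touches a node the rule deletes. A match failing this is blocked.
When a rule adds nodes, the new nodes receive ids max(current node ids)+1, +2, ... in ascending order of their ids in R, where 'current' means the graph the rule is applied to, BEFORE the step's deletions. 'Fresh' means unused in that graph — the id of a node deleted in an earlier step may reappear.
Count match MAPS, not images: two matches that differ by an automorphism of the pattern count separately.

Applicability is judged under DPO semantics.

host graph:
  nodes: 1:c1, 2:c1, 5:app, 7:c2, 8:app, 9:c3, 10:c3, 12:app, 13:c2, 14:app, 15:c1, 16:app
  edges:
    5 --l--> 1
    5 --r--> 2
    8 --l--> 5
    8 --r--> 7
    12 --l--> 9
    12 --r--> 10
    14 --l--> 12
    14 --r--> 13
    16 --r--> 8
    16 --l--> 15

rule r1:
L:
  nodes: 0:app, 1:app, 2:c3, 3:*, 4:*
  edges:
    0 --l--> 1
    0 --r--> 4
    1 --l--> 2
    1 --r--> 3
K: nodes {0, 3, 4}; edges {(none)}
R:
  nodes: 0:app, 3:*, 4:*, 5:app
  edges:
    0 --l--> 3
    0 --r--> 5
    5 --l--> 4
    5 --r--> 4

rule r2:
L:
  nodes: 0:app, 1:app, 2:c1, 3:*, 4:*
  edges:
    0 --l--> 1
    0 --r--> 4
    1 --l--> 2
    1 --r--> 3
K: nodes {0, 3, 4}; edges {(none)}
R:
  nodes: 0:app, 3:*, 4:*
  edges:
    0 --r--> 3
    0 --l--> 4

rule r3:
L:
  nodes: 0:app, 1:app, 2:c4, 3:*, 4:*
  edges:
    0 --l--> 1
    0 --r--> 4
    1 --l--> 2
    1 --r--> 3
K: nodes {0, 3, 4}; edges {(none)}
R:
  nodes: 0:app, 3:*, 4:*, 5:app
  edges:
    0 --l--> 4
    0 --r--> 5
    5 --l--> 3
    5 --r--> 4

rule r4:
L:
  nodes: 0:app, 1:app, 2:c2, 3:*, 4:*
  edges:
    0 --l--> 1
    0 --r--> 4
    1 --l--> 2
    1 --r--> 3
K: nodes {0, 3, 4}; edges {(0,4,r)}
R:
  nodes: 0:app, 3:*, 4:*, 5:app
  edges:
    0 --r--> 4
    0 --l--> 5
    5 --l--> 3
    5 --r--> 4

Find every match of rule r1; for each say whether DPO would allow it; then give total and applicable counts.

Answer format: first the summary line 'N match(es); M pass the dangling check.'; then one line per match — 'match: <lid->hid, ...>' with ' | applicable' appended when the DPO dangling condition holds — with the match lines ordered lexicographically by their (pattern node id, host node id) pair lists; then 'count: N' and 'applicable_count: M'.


1 match(es); 1 pass the dangling check.
match: 0->14, 1->12, 2->9, 3->10, 4->13 | applicable
count: 1
applicable_count: 1


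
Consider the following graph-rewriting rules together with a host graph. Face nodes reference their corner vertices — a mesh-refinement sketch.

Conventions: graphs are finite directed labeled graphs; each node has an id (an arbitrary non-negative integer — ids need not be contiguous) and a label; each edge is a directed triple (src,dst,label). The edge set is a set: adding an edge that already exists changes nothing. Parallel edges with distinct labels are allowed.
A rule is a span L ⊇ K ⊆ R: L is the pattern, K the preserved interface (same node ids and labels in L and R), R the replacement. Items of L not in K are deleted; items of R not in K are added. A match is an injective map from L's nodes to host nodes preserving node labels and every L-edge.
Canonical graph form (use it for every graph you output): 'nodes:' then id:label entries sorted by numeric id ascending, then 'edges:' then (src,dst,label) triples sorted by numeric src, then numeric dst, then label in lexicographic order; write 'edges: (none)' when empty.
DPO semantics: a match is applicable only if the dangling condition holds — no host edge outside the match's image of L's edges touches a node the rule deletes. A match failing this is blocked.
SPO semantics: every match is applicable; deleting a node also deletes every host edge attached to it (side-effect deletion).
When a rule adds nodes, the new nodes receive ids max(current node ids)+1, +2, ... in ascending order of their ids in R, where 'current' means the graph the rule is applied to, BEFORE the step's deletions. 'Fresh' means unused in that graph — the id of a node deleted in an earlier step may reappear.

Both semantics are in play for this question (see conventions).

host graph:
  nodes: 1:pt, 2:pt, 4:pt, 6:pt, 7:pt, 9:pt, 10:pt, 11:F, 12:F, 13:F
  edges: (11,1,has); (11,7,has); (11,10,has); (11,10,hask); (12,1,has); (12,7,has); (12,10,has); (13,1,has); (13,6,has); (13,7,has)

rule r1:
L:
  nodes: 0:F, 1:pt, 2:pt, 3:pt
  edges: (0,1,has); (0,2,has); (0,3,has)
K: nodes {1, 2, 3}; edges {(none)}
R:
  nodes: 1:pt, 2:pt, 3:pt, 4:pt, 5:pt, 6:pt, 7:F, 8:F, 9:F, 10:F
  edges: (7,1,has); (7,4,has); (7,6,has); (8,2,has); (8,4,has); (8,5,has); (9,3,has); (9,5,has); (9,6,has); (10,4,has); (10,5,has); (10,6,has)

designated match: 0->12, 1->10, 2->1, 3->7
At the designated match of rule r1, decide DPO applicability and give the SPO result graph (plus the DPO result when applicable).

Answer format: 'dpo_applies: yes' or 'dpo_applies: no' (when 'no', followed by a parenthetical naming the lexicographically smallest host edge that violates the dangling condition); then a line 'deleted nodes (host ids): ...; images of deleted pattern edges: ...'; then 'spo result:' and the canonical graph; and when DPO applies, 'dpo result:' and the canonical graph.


dpo_applies: yes
deleted nodes (host ids): 12; images of deleted pattern edges: (12,1,has); (12,7,has); (12,10,has)
spo result:
nodes: 1:pt, 2:pt, 4:pt, 6:pt, 7:pt, 9:pt, 10:pt, 11:F, 13:F, 14:pt, 15:pt, 16:pt, 17:F, 18:F, 19:F, 20:F
edges: (11,1,has); (11,7,has); (11,10,has); (11,10,hask); (13,1,has); (13,6,has); (13,7,has); (17,10,has); (17,14,has); (17,16,has); (18,1,has); (18,14,has); (18,15,has); (19,7,has); (19,15,has); (19,16,has); (20,14,has); (20,15,has); (20,16,has)
dpo result:
nodes: 1:pt, 2:pt, 4:pt, 6:pt, 7:pt, 9:pt, 10:pt, 11:F, 13:F, 14:pt, 15:pt, 16:pt, 17:F, 18:F, 19:F, 20:F
edges: (11,1,has); (11,7,has); (11,10,has); (11,10,hask); (13,1,has); (13,6,has); (13,7,has); (17,10,has); (17,14,has); (17,16,has); (18,1,has); (18,14,has); (18,15,has); (19,7,has); (19,15,has); (19,16,has); (20,14,has); (20,15,has); (20,16,has)


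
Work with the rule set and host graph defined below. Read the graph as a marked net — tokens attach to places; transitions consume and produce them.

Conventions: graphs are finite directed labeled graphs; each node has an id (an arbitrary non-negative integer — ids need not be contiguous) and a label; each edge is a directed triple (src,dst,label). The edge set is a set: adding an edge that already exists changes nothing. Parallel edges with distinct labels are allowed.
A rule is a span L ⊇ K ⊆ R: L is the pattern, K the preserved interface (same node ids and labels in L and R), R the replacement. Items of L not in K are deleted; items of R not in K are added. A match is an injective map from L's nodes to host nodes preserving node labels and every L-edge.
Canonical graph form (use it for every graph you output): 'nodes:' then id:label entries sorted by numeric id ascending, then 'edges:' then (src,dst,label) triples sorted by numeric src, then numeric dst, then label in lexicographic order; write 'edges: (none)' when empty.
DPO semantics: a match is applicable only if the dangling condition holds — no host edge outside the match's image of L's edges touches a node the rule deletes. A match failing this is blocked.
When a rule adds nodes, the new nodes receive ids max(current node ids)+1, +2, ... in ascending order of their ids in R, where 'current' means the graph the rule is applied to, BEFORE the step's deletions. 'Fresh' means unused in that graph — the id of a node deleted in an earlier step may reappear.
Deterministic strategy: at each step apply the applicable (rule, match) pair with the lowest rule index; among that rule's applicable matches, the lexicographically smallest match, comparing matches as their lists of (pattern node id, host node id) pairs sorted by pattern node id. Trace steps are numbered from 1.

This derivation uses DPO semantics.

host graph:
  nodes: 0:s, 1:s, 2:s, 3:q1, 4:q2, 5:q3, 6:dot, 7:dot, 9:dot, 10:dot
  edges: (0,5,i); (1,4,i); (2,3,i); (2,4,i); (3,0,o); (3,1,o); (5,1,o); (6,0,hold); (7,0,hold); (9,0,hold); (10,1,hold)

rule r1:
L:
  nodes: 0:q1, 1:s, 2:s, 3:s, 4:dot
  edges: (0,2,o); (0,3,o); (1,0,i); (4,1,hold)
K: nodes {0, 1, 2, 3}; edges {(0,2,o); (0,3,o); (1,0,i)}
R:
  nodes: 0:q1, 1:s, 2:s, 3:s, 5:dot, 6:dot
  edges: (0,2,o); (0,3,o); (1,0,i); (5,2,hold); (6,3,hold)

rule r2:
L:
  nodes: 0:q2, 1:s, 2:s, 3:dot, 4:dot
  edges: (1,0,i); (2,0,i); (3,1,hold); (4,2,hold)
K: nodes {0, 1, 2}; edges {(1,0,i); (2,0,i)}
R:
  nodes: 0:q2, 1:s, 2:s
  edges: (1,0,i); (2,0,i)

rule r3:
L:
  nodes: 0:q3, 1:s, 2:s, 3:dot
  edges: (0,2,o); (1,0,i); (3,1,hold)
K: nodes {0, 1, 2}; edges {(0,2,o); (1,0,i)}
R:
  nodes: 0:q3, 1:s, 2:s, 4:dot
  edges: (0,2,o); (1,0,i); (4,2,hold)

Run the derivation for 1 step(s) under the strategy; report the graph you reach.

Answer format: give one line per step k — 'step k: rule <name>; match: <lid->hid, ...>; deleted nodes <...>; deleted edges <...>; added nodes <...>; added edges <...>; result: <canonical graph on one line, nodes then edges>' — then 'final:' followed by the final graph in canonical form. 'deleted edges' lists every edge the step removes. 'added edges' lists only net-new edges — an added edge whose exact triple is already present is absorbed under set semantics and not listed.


step 1: rule r3; match: 0->5, 1->0, 2->1, 3->6; deleted nodes 6; deleted edges (6,0,hold); added nodes 11; added edges (11,1,hold); result: nodes: 0:s, 1:s, 2:s, 3:q1, 4:q2, 5:q3, 7:dot, 9:dot, 10:dot, 11:dot edges: (0,5,i); (1,4,i); (2,3,i); (2,4,i); (3,0,o); (3,1,o); (5,1,o); (7,0,hold); (9,0,hold); (10,1,hold); (11,1,hold)
final:
nodes: 0:s, 1:s, 2:s, 3:q1, 4:q2, 5:q3, 7:dot, 9:dot, 10:dot, 11:dot
edges: (0,5,i); (1,4,i); (2,3,i); (2,4,i); (3,0,o); (3,1,o); (5,1,o); (7,0,hold); (9,0,hold); (10,1,hold); (11,1,hold)


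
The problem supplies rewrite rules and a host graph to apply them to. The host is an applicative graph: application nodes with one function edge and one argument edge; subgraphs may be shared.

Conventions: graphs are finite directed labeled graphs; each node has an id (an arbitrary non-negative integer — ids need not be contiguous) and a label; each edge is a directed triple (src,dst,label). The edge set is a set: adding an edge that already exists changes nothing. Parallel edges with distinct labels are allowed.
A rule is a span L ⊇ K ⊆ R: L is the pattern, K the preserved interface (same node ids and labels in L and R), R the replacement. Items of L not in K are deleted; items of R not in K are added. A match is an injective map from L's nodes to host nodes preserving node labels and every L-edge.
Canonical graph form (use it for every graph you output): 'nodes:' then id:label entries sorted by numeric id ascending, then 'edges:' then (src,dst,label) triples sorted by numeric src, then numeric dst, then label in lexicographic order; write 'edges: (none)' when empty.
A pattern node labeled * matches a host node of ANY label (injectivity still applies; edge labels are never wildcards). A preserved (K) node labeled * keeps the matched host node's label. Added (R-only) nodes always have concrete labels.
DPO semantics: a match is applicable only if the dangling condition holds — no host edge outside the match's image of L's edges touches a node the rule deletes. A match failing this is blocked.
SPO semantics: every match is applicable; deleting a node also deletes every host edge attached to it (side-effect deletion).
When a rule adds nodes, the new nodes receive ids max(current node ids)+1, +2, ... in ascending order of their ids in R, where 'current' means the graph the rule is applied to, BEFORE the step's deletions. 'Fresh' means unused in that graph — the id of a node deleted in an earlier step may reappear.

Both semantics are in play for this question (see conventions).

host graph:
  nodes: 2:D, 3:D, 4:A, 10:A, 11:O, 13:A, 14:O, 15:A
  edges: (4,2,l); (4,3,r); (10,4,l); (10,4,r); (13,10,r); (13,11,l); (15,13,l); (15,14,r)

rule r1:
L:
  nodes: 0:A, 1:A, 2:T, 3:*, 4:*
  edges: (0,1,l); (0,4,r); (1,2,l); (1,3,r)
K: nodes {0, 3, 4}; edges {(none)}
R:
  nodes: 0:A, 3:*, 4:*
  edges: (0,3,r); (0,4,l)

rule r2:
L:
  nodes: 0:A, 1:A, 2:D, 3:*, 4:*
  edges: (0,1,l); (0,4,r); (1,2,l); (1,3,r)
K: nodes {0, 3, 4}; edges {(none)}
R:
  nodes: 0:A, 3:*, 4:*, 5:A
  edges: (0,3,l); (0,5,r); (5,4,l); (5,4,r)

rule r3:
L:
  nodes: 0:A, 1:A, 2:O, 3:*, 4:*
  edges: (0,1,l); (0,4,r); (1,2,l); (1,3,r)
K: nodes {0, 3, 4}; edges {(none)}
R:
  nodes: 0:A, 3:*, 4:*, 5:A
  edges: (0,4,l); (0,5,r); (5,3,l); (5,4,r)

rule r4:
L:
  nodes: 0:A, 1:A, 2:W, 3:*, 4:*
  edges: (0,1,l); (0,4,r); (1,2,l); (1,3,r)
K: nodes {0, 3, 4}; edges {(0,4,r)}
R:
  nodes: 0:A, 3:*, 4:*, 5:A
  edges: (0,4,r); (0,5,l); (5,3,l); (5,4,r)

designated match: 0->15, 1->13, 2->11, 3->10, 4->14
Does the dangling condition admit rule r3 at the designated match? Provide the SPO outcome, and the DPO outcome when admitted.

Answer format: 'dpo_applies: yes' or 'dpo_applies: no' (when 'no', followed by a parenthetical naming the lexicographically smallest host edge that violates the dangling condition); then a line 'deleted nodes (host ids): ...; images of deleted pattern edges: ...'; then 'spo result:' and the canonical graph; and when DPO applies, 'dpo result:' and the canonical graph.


dpo_applies: yes
deleted nodes (host ids): 11, 13; images of deleted pattern edges: (13,10,r); (13,11,l); (15,13,l); (15,14,r)
spo result:
nodes: 2:D, 3:D, 4:A, 10:A, 14:O, 15:A, 16:A
edges: (4,2,l); (4,3,r); (10,4,l); (10,4,r); (15,14,l); (15,16,r); (16,10,l); (16,14,r)
dpo result:
nodes: 2:D, 3:D, 4:A, 10:A, 14:O, 15:A, 16:A
edges: (4,2,l); (4,3,r); (10,4,l); (10,4,r); (15,14,l); (15,16,r); (16,10,l); (16,14,r)


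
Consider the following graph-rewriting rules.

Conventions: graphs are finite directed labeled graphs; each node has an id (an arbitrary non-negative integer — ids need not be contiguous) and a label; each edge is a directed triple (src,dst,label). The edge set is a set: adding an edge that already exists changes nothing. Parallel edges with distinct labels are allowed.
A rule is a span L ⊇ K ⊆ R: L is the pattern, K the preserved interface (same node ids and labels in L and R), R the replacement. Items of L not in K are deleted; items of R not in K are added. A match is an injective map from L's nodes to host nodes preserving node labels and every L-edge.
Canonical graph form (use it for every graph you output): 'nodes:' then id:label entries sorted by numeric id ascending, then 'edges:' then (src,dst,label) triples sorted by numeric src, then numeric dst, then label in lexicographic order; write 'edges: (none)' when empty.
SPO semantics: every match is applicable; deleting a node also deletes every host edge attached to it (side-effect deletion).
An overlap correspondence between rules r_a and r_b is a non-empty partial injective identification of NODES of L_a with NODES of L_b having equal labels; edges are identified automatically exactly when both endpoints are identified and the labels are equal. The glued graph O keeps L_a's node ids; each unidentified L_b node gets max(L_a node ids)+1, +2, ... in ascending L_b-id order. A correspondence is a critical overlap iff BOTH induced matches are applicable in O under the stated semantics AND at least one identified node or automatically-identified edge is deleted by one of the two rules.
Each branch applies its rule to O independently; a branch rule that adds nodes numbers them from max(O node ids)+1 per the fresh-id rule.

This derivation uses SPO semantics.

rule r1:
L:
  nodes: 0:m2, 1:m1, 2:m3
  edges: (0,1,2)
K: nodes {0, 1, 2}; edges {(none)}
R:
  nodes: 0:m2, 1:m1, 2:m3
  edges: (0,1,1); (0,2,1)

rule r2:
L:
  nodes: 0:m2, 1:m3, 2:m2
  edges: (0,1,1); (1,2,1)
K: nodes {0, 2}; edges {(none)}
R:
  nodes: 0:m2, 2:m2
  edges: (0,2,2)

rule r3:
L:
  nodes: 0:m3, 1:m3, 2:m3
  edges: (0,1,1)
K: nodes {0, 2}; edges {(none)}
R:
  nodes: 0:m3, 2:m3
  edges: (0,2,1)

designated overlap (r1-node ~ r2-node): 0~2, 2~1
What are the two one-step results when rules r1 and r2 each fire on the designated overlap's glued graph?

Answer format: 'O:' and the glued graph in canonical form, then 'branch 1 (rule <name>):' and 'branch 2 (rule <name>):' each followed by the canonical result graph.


O:
nodes: 0:m2, 1:m1, 2:m3, 3:m2
edges: (0,1,2); (2,0,1); (3,2,1)
branch 1 (rule r1):
nodes: 0:m2, 1:m1, 2:m3, 3:m2
edges: (0,1,1); (0,2,1); (2,0,1); (3,2,1)
branch 2 (rule r2):
nodes: 0:m2, 1:m1, 3:m2
edges: (0,1,2); (3,0,2)


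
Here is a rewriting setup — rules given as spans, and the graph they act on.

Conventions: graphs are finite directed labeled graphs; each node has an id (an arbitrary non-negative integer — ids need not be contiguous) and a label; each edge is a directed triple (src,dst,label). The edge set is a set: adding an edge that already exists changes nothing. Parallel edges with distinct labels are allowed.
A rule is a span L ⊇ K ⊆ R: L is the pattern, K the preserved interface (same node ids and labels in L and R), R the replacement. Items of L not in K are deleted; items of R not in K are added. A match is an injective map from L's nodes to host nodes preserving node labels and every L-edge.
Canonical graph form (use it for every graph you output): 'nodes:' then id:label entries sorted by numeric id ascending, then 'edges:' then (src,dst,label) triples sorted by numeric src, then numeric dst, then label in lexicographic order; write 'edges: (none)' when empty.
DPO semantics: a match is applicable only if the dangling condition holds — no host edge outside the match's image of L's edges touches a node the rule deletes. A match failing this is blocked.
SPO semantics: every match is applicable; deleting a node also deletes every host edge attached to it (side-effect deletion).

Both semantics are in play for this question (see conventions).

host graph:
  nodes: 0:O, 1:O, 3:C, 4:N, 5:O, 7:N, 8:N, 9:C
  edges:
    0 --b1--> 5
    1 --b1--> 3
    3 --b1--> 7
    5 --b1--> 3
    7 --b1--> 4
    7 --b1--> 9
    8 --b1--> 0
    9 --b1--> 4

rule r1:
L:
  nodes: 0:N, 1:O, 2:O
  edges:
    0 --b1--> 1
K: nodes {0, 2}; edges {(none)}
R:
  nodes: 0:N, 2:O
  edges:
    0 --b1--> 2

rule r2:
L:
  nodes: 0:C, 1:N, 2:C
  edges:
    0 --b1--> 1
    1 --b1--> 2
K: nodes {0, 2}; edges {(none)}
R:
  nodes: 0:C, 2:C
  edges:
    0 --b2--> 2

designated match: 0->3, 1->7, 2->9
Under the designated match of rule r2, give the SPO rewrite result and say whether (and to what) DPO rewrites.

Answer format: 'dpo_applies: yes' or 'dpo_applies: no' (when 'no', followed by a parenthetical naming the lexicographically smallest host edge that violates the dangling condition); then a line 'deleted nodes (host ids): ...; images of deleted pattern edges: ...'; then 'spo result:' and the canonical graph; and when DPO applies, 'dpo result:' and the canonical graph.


dpo_applies: no
(the rule deletes node 7, which keeps host edge (7,4,b1) outside the match image — the dangling condition fails, DPO blocks; SPO proceeds and side-deletes such edges)
deleted nodes (host ids): 7; images of deleted pattern edges: (3,7,b1); (7,9,b1)
spo result:
nodes: 0:O, 1:O, 3:C, 4:N, 5:O, 8:N, 9:C
edges: (0,5,b1); (1,3,b1); (3,9,b2); (5,3,b1); (8,0,b1); (9,4,b1)


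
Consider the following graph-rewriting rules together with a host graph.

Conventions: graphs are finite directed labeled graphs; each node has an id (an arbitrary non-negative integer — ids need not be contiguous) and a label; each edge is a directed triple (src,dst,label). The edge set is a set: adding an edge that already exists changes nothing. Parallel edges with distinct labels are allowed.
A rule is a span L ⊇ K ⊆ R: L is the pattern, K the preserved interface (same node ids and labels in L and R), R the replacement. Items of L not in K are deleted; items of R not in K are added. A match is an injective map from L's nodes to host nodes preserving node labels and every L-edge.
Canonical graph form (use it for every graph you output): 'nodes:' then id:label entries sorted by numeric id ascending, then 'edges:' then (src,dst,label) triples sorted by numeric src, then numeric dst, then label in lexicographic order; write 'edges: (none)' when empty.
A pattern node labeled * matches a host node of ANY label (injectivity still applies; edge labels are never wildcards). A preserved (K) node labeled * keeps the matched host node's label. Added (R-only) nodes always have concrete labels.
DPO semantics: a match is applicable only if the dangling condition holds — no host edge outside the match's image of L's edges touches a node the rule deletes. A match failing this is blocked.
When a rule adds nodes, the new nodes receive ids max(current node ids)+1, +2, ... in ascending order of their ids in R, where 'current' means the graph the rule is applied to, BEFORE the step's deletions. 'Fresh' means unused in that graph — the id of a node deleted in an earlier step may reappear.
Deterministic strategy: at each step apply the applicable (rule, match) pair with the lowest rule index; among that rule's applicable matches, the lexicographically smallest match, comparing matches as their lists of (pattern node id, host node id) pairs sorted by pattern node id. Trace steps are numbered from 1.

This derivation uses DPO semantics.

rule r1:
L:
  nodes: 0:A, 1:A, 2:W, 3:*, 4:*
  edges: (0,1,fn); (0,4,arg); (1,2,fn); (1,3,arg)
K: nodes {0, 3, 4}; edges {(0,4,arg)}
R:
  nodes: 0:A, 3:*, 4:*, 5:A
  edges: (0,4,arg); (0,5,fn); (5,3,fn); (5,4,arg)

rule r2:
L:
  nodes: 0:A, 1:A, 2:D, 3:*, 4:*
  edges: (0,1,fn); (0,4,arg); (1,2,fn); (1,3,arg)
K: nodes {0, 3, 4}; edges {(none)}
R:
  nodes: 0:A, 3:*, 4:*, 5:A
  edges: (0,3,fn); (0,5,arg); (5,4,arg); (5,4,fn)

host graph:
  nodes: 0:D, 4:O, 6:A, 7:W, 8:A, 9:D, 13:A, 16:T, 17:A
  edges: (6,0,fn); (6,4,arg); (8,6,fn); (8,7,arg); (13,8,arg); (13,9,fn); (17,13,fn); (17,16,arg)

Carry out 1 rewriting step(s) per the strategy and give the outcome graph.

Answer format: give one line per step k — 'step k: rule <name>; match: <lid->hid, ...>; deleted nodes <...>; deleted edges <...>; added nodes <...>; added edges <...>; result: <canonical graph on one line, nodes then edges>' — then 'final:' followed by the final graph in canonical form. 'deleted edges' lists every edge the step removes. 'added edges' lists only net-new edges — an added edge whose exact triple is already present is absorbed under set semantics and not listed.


step 1: rule r2; match: 0->8, 1->6, 2->0, 3->4, 4->7; deleted nodes 0, 6; deleted edges (6,0,fn); (6,4,arg); (8,6,fn); (8,7,arg); added nodes 18; added edges (8,4,fn); (8,18,arg); (18,7,arg); (18,7,fn); result: nodes: 4:O, 7:W, 8:A, 9:D, 13:A, 16:T, 17:A, 18:A edges: (8,4,fn); (8,18,arg); (13,8,arg); (13,9,fn); (17,13,fn); (17,16,arg); (18,7,arg); (18,7,fn)
final:
nodes: 4:O, 7:W, 8:A, 9:D, 13:A, 16:T, 17:A, 18:A
edges: (8,4,fn); (8,18,arg); (13,8,arg); (13,9,fn); (17,13,fn); (17,16,arg); (18,7,arg); (18,7,fn)


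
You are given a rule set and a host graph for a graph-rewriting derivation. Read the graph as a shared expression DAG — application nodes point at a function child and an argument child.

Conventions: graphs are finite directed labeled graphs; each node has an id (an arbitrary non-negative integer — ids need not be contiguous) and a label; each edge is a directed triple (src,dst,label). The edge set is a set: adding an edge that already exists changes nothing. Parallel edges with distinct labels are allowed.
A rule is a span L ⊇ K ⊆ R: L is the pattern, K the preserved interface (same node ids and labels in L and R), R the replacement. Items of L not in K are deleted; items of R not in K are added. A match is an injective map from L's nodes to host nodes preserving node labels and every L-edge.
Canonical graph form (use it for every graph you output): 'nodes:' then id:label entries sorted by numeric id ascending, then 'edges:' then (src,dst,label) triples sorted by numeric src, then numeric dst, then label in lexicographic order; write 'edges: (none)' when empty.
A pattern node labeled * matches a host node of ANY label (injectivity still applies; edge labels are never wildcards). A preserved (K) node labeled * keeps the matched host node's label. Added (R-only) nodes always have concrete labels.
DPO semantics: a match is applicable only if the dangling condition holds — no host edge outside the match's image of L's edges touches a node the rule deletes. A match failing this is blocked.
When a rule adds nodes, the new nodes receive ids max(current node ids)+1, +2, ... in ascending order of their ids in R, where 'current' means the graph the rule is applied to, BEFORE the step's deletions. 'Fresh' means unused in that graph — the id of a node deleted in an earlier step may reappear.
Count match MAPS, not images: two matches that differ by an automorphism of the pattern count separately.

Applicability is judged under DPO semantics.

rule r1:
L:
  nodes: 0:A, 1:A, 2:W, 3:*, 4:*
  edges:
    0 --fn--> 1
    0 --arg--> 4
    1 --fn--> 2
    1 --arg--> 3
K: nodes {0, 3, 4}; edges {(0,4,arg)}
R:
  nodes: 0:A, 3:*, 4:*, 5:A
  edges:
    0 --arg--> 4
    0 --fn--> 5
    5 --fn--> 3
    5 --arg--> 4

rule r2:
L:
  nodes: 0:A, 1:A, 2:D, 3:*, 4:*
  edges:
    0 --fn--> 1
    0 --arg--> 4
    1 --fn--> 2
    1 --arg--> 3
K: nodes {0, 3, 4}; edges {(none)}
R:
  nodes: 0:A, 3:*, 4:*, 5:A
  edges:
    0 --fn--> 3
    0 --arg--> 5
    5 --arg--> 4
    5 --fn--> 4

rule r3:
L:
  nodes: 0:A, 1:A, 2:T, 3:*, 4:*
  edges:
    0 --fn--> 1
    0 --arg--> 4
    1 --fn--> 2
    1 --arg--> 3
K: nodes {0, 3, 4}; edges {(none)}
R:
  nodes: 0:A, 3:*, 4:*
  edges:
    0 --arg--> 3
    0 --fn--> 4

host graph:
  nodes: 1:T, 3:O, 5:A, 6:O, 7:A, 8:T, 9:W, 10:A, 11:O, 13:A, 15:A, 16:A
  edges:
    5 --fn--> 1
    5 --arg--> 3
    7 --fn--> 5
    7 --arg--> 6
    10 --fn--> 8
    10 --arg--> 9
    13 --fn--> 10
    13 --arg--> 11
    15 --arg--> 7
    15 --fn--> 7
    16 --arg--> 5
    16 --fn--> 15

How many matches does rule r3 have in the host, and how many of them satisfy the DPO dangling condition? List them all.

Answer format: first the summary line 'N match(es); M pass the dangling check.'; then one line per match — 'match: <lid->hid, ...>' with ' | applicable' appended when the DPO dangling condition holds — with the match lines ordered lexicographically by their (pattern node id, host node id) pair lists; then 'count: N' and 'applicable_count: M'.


2 match(es); 1 pass the dangling check.
match: 0->7, 1->5, 2->1, 3->3, 4->6
match: 0->13, 1->10, 2->8, 3->9, 4->11 | applicable
count: 2
applicable_count: 1


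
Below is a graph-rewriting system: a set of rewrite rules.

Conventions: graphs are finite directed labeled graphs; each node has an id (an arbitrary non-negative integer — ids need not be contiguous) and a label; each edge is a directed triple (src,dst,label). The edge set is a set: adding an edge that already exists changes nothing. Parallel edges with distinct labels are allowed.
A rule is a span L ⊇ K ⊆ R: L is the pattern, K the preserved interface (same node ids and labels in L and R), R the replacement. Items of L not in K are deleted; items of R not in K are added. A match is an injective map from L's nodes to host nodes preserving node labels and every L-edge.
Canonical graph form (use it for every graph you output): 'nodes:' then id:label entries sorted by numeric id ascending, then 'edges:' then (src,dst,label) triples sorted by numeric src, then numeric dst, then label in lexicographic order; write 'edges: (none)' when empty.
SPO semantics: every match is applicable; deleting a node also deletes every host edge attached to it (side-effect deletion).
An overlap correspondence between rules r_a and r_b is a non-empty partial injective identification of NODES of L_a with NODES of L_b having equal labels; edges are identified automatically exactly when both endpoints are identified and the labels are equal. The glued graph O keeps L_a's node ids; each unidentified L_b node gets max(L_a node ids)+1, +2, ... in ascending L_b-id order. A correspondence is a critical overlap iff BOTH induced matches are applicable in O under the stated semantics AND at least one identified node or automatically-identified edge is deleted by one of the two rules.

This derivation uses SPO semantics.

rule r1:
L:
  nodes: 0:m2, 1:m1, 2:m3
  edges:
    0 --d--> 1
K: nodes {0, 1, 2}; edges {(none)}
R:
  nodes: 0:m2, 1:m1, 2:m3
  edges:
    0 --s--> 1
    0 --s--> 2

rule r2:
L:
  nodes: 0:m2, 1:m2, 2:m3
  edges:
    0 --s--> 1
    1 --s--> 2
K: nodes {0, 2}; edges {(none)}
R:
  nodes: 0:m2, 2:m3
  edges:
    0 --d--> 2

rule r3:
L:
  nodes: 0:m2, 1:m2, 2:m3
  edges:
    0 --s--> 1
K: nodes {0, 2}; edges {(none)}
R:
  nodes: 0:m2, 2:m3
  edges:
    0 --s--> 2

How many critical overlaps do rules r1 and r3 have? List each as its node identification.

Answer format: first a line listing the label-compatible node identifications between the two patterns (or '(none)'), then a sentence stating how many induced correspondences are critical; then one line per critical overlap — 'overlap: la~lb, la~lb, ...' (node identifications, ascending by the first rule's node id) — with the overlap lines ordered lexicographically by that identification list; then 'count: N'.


label-compatible node identifications between L(r1) and L(r3): 0~0, 0~1, 2~2
2 of the induced correspondences are critical overlaps of r1 and r3.
overlap: 0~1
overlap: 0~1, 2~2
count: 2
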